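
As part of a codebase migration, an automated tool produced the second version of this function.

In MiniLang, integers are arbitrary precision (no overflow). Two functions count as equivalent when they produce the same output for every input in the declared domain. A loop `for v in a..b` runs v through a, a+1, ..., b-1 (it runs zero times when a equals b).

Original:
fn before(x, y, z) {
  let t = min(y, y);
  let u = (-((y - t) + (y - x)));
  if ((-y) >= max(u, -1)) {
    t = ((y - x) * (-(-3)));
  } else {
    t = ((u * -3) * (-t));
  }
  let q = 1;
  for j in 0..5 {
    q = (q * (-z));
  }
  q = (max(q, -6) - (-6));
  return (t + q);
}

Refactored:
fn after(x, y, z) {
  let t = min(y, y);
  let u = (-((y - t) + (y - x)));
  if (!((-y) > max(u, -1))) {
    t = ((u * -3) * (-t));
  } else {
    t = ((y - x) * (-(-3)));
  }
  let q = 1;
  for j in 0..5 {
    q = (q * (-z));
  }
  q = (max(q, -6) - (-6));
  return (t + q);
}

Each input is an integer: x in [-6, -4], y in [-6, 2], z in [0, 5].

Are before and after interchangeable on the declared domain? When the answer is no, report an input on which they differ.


Run the pair on x=-6, y=1, z=0.
before: t=1, then u=-7, then ((-y) >= max(u, -1)) is true, then t=21, then q=1, then (j=0), then q=0, then (j=1), then q=0, then (j=2), then q=0, then (j=3), then q=0, then (j=4), then q=0, then q=6, then returns 27
after: t=1, then u=-7, then (!((-y) > max(u, -1))) is true, then t=-21, then q=1, then (j=0), then q=0, then (j=1), then q=0, then (j=2), then q=0, then (j=3), then q=0, then (j=4), then q=0, then q=6, then returns -15
27 vs -15 — the two versions disagree here.
verdict: not equivalent; witness: x=-6, y=1, z=0


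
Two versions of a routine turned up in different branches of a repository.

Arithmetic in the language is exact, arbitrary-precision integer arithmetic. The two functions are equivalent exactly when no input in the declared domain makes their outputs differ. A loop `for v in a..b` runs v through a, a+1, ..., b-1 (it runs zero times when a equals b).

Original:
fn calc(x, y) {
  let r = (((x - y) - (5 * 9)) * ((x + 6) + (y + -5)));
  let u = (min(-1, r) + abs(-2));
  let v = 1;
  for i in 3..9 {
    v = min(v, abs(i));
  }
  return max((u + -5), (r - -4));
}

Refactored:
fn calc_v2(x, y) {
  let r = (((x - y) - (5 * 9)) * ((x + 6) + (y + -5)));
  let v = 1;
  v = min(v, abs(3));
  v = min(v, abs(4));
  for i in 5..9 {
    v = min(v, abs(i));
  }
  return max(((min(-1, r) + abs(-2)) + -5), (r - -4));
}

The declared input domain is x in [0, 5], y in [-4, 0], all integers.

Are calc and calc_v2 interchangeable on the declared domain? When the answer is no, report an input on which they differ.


Although min/max/abs usage differs; local variable names differ; statement counts differ; loop structure differs; constant usage differs, 30/30 inputs agree.
verdict: equivalent


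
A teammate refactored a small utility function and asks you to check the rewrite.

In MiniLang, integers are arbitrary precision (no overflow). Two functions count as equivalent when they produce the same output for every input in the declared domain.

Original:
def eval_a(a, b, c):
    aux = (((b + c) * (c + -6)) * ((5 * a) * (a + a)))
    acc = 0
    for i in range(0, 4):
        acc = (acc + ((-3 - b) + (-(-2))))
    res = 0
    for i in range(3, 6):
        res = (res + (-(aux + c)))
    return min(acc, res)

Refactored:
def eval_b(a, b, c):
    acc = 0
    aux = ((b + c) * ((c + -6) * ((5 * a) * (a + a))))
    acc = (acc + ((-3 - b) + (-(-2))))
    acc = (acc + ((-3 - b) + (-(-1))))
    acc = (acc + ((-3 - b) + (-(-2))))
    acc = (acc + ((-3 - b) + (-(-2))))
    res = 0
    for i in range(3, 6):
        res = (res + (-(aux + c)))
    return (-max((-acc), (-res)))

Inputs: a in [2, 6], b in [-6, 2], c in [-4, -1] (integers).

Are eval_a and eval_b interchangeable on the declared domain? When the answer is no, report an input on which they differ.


Evaluate both at a=2, b=1, c=-1.
eval_a: aux = 0; acc = 0; [i=0]; acc = -2; [i=1]; acc = -4; [i=2]; acc = -6; [i=3]; acc = -8; res = 0; [i=3]; res = 1; [i=4]; res = 2; [i=5]; res = 3; return -8
eval_b: acc = 0; aux = 0; acc = -2; acc = -5; acc = -7; acc = -9; res = 0; [i=3]; res = 1; [i=4]; res = 2; [i=5]; res = 3; return -9
-8 and -9 differ, so these are not the same function on this domain.
verdict: not equivalent; witness: a=2, b=1, c=-1


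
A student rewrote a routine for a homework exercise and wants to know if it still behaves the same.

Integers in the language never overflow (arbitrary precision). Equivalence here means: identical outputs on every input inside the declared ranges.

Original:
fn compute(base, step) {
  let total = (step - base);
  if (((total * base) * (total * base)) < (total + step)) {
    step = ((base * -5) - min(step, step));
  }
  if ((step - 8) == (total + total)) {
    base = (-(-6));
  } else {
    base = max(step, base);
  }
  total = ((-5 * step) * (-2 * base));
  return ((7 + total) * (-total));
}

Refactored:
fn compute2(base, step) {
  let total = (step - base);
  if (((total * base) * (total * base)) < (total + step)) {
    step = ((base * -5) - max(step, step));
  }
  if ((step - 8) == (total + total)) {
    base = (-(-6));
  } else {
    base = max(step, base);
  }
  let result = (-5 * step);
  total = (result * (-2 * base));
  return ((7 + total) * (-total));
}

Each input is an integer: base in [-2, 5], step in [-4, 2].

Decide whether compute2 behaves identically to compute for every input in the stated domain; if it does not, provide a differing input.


Equivalent. The suspicious edit (`min(step, step)` became `max(step, step)`) never changes the result for any input inside the declared domain.
Every one of the 56 inputs gives matching results.
Spot check at base=1, step=0 — compute: total := -1 | (((total * base) * (total * base)) < (total + step)): false | ((step - 8) == (total + total)): false | base := 1 | total := 0 | result 0. compute2: total := -1 | (((total * base) * (total * base)) < (total + step)): false | ((step - 8) == (total + total)): false | base := 1 | result := 0 | total := 0 | result 0. Both give 0.
verdict: equivalent


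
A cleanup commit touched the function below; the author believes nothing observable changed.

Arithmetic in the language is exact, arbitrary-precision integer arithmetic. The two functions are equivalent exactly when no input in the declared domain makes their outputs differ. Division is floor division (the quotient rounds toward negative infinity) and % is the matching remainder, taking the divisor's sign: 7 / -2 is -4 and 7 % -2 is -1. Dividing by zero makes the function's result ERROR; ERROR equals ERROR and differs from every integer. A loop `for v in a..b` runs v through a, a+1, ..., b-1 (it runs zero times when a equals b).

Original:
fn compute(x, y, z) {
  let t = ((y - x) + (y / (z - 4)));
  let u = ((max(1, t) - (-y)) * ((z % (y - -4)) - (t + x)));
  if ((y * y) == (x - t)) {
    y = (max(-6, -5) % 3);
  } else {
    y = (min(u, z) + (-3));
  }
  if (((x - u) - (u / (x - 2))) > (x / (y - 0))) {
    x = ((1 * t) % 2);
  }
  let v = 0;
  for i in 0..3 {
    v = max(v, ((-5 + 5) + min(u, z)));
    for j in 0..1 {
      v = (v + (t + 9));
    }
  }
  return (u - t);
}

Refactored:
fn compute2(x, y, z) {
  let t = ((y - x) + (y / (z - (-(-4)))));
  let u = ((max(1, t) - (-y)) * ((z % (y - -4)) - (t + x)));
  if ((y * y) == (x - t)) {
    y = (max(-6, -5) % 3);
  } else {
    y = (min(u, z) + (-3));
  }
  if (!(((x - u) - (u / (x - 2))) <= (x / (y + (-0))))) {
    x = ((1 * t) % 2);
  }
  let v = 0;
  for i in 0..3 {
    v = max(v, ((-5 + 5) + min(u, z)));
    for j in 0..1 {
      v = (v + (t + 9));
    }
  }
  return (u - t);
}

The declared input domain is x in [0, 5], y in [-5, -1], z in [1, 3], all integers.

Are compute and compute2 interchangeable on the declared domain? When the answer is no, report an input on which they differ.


This is a faithful refactor — comparison usage differs, arithmetic usage differs, boolean connective usage differs, but the computed results match everywhere.
Tracing x=0, y=-4, z=1: compute: t := -3 | divide-by-zero, output ERROR | compute2: t := -3 | divide-by-zero, output ERROR — matching result ERROR.
Every one of the 90 inputs gives matching results.
verdict: equivalent


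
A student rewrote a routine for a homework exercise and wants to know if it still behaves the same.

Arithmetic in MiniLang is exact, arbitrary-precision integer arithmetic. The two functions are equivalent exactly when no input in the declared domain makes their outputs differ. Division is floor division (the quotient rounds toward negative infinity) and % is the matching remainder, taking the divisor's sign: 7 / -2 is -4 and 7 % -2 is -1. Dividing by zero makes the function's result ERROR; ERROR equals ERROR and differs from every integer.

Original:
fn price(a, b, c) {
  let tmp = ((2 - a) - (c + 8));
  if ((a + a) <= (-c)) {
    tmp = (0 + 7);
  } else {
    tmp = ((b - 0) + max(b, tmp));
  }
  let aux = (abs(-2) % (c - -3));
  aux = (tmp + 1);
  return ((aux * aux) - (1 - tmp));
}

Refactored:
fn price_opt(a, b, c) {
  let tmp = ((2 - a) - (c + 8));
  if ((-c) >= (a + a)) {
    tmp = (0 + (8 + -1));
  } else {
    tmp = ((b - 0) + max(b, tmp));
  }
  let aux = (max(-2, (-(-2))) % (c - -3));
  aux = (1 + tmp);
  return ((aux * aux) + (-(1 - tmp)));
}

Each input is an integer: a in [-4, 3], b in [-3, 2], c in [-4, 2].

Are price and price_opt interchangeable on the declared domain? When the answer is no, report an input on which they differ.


Equivalent — the differences include arithmetic usage differs; and min/max/abs usage differs; and comparison usage differs; and constant usage differs, yet no declared input distinguishes the two.
Spot check at a=-2, b=-3, c=-1 — price: tmp=-3, then ((a + a) <= (-c)) is true, then tmp=7, then aux=0, then aux=8, then returns 70. price_opt: tmp=-3, then ((-c) >= (a + a)) is true, then tmp=7, then aux=0, then aux=8, then returns 70. Both give 70.
Every one of the 336 inputs gives matching results.
verdict: equivalent


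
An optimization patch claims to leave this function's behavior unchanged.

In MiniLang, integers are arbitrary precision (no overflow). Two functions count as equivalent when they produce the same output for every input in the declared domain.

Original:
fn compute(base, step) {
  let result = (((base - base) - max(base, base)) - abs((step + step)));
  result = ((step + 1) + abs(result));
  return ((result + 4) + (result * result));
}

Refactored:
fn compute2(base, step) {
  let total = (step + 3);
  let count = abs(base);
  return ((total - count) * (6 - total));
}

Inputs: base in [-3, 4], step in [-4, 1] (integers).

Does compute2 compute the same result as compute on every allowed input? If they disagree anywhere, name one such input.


Evaluate both at base=-3, step=-4.
compute: result := -5 | result := 2 | result 10
compute2: total := -1 | count := 3 | result -28
10 != -28, so the rewrite changes behavior.
verdict: not equivalent; witness: base=-3, step=-4


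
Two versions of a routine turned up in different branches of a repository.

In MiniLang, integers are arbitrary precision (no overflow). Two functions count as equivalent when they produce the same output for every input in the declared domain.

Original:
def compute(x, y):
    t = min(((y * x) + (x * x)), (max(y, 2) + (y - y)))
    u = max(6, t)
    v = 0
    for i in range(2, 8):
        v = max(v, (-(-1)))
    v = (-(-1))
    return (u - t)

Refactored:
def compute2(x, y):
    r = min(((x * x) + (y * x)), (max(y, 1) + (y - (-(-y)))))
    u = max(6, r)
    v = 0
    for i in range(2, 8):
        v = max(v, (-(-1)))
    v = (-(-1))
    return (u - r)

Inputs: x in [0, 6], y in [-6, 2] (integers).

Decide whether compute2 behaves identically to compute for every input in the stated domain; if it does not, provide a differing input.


The rewrite breaks on x=1, y=1, where the results are 4 and 5.
compute: t := 2 | u := 6 | v := 0 | iter i=2: | v := 1 | iter i=3: | v := 1 | iter i=4: | v := 1 | iter i=5: | v := 1 | iter i=6: | v := 1 | iter i=7: | v := 1 | v := 1 | result 4
compute2: r := 1 | u := 6 | v := 0 | iter i=2: | v := 1 | iter i=3: | v := 1 | iter i=4: | v := 1 | iter i=5: | v := 1 | iter i=6: | v := 1 | iter i=7: | v := 1 | v := 1 | result 5
verdict: not equivalent; witness: x=1, y=1


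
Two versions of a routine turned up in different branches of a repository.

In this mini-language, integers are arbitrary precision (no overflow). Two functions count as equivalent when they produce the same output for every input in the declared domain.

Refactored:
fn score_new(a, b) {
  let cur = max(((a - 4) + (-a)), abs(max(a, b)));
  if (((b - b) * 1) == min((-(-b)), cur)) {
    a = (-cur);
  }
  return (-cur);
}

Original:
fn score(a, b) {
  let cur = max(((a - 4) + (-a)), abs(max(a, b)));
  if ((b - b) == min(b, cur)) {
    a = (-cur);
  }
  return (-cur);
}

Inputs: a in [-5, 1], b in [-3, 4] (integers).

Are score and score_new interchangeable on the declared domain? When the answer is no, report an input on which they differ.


The two are interchangeable: constant usage differs; and arithmetic usage differs, and every declared input agrees.
Spot check at a=-1, b=3 — score: cur becomes 3; next ((b - b) == min(b, cur)) evaluates to false; next final value -3. score_new: cur becomes 3; next (((b - b) * 1) == min((-(-b)), cur)) evaluates to false; next final value -3. Both give -3.
An exhaustive pass over the 56 declared inputs shows identical outputs.
verdict: equivalent


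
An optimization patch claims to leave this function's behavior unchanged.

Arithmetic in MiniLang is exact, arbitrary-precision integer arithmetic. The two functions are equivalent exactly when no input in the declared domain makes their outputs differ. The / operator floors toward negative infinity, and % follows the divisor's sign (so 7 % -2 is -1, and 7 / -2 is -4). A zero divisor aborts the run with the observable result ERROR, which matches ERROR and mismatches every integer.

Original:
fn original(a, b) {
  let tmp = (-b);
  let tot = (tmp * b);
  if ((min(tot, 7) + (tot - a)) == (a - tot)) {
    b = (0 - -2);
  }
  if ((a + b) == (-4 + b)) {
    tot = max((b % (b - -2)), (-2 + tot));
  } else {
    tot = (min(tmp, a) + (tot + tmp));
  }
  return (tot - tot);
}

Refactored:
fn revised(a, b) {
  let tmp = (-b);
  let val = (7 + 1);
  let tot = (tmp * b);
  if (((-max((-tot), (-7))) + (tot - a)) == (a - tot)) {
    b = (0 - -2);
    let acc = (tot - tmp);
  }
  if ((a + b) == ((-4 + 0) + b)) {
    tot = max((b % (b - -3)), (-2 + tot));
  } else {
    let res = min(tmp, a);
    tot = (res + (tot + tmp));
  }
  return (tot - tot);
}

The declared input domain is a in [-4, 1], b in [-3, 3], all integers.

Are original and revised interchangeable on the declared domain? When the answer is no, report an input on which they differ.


At a=-4, b=-3: original gives 0, revised gives ERROR.
verdict: not equivalent; witness: a=-4, b=-3


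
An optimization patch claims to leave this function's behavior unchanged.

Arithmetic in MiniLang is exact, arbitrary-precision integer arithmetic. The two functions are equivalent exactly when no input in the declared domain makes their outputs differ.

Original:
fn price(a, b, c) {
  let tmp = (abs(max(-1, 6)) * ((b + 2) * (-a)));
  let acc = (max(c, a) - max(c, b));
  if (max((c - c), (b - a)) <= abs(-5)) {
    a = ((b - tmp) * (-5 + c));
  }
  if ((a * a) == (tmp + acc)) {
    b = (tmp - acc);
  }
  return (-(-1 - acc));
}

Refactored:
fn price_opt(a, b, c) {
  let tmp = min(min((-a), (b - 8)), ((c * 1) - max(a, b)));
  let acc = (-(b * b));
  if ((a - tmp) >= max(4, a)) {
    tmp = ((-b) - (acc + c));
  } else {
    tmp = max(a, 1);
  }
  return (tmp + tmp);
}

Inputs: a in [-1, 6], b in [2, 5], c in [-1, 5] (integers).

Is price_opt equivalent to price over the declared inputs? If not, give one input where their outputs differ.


There is a counterexample at a=-1, b=2, c=-1: -2 on one side, 6 on the other.
price: tmp becomes 24; next acc becomes -3; next (max((c - c), (b - a)) <= abs(-5)) evaluates to true; next a becomes 132; next ((a * a) == (tmp + acc)) evaluates to false; next final value -2
price_opt: tmp becomes -6; next acc becomes -4; next ((a - tmp) >= max(4, a)) evaluates to true; next tmp becomes 3; next final value 6
verdict: not equivalent; witness: a=-1, b=2, c=-1


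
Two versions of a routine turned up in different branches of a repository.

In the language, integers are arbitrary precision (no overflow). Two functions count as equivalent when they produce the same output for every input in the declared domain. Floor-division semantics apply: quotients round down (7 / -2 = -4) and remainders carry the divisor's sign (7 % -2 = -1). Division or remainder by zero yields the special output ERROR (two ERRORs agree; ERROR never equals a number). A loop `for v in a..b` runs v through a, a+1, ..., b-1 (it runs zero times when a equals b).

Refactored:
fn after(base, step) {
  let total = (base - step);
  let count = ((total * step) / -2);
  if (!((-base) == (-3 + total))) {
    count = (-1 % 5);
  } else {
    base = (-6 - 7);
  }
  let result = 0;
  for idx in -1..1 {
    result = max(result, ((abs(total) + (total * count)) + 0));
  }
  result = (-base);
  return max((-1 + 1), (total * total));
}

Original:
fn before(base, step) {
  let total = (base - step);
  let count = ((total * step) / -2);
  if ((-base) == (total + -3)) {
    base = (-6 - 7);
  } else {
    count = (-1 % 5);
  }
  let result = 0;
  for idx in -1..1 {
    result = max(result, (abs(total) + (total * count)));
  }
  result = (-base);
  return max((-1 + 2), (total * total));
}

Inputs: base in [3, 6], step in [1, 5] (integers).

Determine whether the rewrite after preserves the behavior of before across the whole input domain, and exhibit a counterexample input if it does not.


There is a counterexample at base=3, step=3: 1 on one side, 0 on the other.
before: total=0, then count=0, then ((-base) == (total + -3)) is true, then base=-13, then result=0, then (idx=-1), then result=0, then (idx=0), then result=0, then result=13, then returns 1
after: total=0, then count=0, then (!((-base) == (-3 + total))) is false, then base=-13, then result=0, then (idx=-1), then result=0, then (idx=0), then result=0, then result=13, then returns 0
verdict: not equivalent; witness: base=3, step=3


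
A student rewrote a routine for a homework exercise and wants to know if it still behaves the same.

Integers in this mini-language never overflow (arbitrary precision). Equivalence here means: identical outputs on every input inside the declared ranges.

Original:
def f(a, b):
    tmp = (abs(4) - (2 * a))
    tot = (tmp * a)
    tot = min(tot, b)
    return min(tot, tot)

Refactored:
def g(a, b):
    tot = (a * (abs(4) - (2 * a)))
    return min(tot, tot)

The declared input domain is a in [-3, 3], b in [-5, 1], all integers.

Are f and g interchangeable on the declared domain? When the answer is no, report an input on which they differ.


These are not equivalent — on a=0, b=-5 the outputs split (-5 vs 0).
f: tmp=4, then tot=0, then tot=-5, then returns -5
g: tot=0, then returns 0
verdict: not equivalent; witness: a=0, b=-5


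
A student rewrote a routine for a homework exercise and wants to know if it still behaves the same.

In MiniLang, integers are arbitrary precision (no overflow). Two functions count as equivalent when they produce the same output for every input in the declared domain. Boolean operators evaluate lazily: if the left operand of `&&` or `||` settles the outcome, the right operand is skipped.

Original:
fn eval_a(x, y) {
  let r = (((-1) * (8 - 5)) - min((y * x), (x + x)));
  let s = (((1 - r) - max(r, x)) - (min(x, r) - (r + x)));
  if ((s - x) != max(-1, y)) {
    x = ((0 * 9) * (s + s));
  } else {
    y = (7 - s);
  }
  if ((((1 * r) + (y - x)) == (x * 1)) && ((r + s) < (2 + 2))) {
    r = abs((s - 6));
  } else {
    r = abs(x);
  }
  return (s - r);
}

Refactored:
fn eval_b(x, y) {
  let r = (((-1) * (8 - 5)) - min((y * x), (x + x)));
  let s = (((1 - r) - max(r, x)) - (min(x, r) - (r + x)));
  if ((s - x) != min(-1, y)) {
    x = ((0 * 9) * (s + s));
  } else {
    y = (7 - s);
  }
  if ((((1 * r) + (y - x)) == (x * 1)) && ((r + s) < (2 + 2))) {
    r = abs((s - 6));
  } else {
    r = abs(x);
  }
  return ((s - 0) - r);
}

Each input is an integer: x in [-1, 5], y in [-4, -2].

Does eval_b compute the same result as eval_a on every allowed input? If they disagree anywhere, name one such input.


At x=1, y=-4: eval_a gives -1, eval_b gives 0.
verdict: not equivalent; witness: x=1, y=-4


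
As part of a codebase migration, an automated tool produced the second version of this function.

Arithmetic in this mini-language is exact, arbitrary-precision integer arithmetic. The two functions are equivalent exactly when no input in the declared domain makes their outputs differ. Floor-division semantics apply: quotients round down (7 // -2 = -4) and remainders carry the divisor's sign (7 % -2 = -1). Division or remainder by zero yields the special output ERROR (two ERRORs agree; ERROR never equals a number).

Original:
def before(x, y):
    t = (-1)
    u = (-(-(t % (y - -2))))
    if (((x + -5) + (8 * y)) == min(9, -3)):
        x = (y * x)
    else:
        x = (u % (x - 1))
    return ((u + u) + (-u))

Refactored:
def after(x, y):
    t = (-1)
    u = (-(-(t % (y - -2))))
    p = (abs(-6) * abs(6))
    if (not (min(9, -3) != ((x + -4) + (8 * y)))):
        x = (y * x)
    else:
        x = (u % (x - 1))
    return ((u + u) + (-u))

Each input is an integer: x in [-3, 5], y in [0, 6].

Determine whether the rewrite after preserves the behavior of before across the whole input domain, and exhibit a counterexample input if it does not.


x=1, y=0 yields ERROR from before but 1 from after.
verdict: not equivalent; witness: x=1, y=0


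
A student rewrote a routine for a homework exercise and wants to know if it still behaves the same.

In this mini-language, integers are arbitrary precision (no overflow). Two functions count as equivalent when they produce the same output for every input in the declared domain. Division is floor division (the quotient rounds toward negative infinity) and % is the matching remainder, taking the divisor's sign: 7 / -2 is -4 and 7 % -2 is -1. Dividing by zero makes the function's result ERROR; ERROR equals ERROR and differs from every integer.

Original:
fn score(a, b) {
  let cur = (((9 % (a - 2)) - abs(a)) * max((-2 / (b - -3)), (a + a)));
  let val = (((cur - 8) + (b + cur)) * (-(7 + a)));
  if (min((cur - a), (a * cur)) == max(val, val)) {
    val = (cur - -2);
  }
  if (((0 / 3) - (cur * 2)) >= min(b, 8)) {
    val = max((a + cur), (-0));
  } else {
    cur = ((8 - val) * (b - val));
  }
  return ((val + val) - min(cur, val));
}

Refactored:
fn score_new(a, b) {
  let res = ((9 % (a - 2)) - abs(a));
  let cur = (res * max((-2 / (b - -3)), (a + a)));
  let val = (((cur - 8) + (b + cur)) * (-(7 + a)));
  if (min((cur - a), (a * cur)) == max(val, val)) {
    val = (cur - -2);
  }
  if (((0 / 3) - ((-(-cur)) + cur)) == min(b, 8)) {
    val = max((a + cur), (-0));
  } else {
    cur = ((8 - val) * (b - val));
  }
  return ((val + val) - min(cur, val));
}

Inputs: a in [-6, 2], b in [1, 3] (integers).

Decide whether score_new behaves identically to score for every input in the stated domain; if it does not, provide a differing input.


Evaluate both at a=1, b=1.
score: cur := -2 | val := 88 | (min((cur - a), (a * cur)) == max(val, val)): false | (((0 / 3) - (cur * 2)) >= min(b, 8)): true | val := 0 | result 2
score_new: res := -1 | cur := -2 | val := 88 | (min((cur - a), (a * cur)) == max(val, val)): false | (((0 / 3) - ((-(-cur)) + cur)) == min(b, 8)): false | cur := 6960 | result 88
2 against 88: the behavior changed.
verdict: not equivalent; witness: a=1, b=1


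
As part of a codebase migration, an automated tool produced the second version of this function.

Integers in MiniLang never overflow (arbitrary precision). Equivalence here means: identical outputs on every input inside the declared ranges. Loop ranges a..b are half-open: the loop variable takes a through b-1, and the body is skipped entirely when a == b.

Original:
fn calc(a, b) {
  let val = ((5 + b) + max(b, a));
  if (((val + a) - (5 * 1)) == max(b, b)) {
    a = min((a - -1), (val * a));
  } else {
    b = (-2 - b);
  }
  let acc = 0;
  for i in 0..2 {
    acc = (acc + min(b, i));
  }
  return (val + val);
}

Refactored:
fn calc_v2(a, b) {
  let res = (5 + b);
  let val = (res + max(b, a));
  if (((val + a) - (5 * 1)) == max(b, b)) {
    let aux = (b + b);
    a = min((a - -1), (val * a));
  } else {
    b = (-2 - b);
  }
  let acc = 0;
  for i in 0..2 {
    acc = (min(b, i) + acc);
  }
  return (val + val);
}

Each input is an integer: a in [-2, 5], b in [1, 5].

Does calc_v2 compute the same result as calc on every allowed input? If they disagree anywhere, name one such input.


Reading the diff, among the changes: statement counts differ, plus arithmetic usage differs, plus local variable names differ.
One worked example (a=0, b=4) — calc: val = 13; (((val + a) - (5 * 1)) == max(b, b)) -> false; b = -6; acc = 0; [i=0]; acc = -6; [i=1]; acc = -12; return 26; calc_v2: res = 9; val = 13; (((val + a) - (5 * 1)) == max(b, b)) -> false; b = -6; acc = 0; [i=0]; acc = -6; [i=1]; acc = -12; return 26; agreement on 26.
Every one of the 40 inputs gives matching results.
verdict: equivalent


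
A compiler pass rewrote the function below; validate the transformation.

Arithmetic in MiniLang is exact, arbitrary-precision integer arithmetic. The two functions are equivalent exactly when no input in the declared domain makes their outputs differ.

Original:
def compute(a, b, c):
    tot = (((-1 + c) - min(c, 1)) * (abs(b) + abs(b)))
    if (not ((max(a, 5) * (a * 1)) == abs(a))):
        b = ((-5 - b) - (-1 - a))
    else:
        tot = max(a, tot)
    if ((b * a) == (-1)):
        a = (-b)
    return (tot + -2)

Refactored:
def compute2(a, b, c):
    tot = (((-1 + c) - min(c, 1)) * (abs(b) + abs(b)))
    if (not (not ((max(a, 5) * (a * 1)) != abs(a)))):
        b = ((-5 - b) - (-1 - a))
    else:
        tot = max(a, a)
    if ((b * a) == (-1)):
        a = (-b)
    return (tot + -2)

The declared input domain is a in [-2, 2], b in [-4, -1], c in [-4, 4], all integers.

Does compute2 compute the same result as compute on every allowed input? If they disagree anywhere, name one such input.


Consider the input a=0, b=-4, c=3.
compute: tot becomes 8; next (not ((max(a, 5) * (a * 1)) == abs(a))) evaluates to false; next tot becomes 8; next ((b * a) == (-1)) evaluates to false; next final value 6
compute2: tot becomes 8; next (not (not ((max(a, 5) * (a * 1)) != abs(a)))) evaluates to false; next tot becomes 0; next ((b * a) == (-1)) evaluates to false; next final value -2
6 != -2, so the rewrite changes behavior.
verdict: not equivalent; witness: a=0, b=-4, c=3


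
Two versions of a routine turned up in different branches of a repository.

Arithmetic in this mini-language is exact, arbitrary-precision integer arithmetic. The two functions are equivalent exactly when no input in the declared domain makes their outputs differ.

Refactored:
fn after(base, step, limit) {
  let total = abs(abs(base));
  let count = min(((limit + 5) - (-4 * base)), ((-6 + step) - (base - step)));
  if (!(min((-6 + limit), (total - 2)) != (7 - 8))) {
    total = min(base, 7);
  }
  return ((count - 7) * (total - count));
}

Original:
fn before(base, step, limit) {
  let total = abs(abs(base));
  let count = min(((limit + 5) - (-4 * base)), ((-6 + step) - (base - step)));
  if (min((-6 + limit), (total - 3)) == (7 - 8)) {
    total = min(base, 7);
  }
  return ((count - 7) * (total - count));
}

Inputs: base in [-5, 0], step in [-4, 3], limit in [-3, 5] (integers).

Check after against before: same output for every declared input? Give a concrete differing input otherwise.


These are not equivalent — on base=-1, step=-4, limit=5 the outputs split (-280 vs -240).
before: total=1, then count=-13, then (min((-6 + limit), (total - 3)) == (7 - 8)) is false, then returns -280
after: total=1, then count=-13, then (!(min((-6 + limit), (total - 2)) != (7 - 8))) is true, then total=-1, then returns -240
verdict: not equivalent; witness: base=-1, step=-4, limit=5


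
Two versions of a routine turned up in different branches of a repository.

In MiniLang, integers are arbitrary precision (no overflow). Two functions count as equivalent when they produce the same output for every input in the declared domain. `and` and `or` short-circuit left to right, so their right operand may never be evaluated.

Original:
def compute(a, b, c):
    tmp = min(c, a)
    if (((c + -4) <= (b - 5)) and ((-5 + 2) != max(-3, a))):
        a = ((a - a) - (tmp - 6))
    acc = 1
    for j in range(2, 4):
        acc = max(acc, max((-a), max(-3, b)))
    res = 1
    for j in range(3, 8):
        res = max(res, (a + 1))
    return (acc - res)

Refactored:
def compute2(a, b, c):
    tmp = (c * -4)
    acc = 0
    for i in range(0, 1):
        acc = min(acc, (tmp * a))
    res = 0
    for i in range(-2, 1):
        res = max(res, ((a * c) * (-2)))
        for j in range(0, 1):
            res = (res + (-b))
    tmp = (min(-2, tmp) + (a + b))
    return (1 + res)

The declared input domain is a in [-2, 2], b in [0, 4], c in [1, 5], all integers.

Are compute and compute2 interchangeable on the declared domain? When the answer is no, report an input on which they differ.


Try a=-2, b=0, c=1.
compute: tmp = -2; (((c + -4) <= (b - 5)) and ((-5 + 2) != max(-3, a))) -> false; acc = 1; [j=2]; acc = 2; [j=3]; acc = 2; res = 1; [j=3]; res = 1; [j=4]; res = 1; [j=5]; res = 1; [j=6]; res = 1; [j=7]; res = 1; return 1
compute2: tmp = -4; acc = 0; [i=0]; acc = 0; res = 0; [i=-2]; res = 4; [j=0]; res = 4; [i=-1]; res = 4; [j=0]; res = 4; [i=0]; res = 4; [j=0]; res = 4; tmp = -6; return 5
1 and 5 differ, so these are not the same function on this domain.
verdict: not equivalent; witness: a=-2, b=0, c=1


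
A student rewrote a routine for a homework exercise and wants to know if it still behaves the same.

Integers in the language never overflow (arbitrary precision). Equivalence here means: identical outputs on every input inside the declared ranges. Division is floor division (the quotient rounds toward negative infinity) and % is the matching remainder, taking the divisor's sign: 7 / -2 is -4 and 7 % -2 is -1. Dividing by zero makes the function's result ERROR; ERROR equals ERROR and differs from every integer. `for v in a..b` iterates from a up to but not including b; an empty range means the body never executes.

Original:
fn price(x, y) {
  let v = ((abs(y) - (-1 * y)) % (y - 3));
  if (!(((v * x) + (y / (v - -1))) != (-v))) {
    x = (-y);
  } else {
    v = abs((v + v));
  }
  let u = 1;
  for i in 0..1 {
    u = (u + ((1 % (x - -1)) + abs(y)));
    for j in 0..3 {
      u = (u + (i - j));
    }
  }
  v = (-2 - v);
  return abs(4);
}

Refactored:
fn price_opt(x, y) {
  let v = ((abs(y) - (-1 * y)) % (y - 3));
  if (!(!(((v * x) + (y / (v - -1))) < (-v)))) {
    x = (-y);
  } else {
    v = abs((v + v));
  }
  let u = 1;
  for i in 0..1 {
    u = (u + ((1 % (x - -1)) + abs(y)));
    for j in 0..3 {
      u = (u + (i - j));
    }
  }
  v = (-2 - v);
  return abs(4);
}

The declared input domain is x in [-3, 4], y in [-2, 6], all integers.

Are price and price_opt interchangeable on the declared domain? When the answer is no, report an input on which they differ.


Evaluate both at x=-1, y=-2.
price: v=0, then (!(((v * x) + (y / (v - -1))) != (-v))) is false, then v=0, then u=1, then (i=0), then a zero divisor aborts: ERROR
price_opt: v=0, then (!(!(((v * x) + (y / (v - -1))) < (-v)))) is true, then x=2, then u=1, then (i=0), then u=4, then (j=0), then u=4, then (j=1), then u=3, then (j=2), then u=1, then v=-2, then returns 4
ERROR != 4, so the rewrite changes behavior.
verdict: not equivalent; witness: x=-1, y=-2


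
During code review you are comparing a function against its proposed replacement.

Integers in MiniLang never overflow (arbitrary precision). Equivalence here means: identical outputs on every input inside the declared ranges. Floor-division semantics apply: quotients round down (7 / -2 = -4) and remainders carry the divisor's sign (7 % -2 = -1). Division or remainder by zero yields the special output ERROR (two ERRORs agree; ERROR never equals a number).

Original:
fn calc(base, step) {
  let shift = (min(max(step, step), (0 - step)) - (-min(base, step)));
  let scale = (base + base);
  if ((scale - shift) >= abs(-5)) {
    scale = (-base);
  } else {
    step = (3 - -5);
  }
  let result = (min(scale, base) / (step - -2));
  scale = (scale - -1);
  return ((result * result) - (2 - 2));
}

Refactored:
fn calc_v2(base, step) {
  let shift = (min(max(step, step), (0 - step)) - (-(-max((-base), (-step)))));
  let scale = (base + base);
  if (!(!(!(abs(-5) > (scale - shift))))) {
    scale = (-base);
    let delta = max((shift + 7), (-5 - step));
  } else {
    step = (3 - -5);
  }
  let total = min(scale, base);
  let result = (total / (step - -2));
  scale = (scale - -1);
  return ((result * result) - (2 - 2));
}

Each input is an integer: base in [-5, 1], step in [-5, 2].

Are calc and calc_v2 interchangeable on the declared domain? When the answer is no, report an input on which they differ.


Comparing the listings, the differences include: comparison usage differs, plus statement counts differ, plus boolean connective usage differs, plus min/max/abs usage differs, plus arithmetic usage differs, plus constant usage differs, plus local variable names differ.
Spot check at base=-5, step=2 — calc: shift=-7, then scale=-10, then ((scale - shift) >= abs(-5)) is false, then step=8, then result=-1, then scale=-9, then returns 1. calc_v2: shift=-7, then scale=-10, then (!(!(!(abs(-5) > (scale - shift))))) is false, then step=8, then total=-10, then result=-1, then scale=-9, then returns 1. Both give 1.
Across all 56 domain points the two functions coincide.
verdict: equivalent


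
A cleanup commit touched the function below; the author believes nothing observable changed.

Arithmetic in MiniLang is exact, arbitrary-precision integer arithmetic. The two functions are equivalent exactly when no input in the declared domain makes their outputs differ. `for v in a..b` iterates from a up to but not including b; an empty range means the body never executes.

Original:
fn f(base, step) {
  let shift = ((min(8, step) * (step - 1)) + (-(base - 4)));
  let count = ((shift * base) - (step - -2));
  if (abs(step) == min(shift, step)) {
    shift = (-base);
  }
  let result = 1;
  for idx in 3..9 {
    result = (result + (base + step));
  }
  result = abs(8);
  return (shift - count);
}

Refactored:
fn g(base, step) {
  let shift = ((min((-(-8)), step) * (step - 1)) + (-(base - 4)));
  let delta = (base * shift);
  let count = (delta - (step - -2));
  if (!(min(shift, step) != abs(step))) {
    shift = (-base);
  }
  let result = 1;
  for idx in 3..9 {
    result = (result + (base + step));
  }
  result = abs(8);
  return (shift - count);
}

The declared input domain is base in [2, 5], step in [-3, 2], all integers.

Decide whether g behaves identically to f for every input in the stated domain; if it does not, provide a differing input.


Differences: local variable names differ; also comparison usage differs; also statement counts differ; also boolean connective usage differs — yet all 24 inputs agree.
verdict: equivalent


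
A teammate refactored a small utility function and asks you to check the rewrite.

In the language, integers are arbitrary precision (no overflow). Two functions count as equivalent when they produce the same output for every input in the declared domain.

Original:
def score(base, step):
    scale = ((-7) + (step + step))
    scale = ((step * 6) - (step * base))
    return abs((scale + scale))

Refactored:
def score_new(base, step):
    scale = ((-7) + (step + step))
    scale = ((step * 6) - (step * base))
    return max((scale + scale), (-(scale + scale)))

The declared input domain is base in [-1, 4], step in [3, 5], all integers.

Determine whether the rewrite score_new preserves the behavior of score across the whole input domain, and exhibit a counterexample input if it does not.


Changes here: arithmetic usage differs, min/max/abs usage differs; the full 18-point sweep finds no disagreement.
verdict: equivalent


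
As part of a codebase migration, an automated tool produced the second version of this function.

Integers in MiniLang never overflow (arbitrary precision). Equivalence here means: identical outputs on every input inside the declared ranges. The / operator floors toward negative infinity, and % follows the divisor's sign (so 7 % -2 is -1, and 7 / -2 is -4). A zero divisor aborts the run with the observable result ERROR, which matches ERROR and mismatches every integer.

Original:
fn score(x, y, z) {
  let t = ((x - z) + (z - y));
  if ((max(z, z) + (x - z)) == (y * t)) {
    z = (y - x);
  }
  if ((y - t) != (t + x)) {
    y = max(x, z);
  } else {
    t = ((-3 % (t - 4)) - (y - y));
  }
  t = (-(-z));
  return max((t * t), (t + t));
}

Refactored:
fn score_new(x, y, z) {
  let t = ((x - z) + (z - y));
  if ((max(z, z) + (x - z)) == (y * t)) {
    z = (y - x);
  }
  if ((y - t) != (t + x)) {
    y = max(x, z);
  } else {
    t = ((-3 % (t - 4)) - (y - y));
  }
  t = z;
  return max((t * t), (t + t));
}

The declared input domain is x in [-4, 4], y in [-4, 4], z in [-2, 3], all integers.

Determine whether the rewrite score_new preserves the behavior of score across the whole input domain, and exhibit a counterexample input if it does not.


Behavior is preserved: although same computation, different form, the outputs never diverge.
Tracing x=-3, y=3, z=1: score: t becomes -6; next ((max(z, z) + (x - z)) == (y * t)) evaluates to false; next ((y - t) != (t + x)) evaluates to true; next y becomes 1; next t becomes 1; next final value 2 | score_new: t becomes -6; next ((max(z, z) + (x - z)) == (y * t)) evaluates to false; next ((y - t) != (t + x)) evaluates to true; next y becomes 1; next t becomes 1; next final value 2 — matching result 2.
Checked all 486 inputs in the declared domain: the outputs agree on every one.
verdict: equivalent


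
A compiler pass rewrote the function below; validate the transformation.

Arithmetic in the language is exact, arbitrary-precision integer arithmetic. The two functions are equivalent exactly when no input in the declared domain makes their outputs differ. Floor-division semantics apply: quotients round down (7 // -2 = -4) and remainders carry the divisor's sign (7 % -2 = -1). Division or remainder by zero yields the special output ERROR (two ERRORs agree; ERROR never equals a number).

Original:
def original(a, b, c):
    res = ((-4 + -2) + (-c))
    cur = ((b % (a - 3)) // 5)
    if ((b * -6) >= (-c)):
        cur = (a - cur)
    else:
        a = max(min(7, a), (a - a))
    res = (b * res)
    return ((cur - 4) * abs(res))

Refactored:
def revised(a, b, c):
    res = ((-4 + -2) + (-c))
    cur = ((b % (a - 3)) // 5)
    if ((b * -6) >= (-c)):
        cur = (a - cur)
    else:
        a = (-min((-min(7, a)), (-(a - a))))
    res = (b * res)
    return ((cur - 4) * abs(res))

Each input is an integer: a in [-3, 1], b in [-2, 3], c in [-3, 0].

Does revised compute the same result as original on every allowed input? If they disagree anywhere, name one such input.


The two are interchangeable: min/max/abs usage differs, and every declared input agrees.
One worked example (a=-2, b=2, c=-2) — original: res := -4 | cur := -1 | ((b * -6) >= (-c)): false | a := 0 | res := -8 | result -40; revised: res := -4 | cur := -1 | ((b * -6) >= (-c)): false | a := 0 | res := -8 | result -40; agreement on -40.
An exhaustive pass over the 120 declared inputs shows identical outputs.
verdict: equivalent


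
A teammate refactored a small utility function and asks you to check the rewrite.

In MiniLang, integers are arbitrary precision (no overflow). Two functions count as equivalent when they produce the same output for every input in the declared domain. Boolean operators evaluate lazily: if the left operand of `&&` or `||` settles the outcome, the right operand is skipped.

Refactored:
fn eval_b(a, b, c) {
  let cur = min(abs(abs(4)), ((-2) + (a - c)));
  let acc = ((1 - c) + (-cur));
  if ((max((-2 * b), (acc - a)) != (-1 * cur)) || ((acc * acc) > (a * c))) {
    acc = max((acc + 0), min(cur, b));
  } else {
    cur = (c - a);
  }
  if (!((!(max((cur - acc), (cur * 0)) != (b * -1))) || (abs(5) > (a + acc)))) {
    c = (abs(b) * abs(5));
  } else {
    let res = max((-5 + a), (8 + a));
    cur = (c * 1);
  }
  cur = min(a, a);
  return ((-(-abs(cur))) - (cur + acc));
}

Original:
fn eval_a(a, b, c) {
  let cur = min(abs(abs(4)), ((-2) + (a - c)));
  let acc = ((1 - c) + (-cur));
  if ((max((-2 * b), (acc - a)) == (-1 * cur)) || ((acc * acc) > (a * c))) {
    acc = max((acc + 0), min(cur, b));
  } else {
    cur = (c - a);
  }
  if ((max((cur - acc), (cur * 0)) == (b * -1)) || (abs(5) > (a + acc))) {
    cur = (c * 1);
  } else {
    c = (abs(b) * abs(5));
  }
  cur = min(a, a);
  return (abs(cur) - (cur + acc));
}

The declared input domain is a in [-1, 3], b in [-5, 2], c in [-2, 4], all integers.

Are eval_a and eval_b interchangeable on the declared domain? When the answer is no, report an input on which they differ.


On input a=3, b=1, c=0, eval_a returns 0 while eval_b returns -1.
verdict: not equivalent; witness: a=3, b=1, c=0
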